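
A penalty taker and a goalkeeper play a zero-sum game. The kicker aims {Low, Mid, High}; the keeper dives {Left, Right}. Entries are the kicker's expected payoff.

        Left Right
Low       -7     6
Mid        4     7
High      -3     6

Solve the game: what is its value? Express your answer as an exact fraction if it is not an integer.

Row minima: Low → -7, Mid → 4, High → -3; maximin = 4.
Column maxima: Left → 4, Right → 7; minimax = 4.
Since maximin = minimax = 4, there is a saddle point and the value is 4.

4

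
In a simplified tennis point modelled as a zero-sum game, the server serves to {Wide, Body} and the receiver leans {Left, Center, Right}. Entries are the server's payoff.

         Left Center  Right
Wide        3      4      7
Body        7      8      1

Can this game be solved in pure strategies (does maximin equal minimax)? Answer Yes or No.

No

Row minima: Wide → 3, Body → 1; maximin = 3.
Column maxima: Left → 7, Center → 8, Right → 7; minimax = 7.
3 ≠ 7, so no pure-strategy equilibrium exists.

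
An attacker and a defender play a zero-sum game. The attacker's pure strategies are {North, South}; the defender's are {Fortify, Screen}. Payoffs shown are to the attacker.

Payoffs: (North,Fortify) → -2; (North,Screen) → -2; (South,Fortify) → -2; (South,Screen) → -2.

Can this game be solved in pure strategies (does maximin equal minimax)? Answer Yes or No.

Row minima: North → -2, South → -2; maximin = -2.
Column maxima: Fortify → -2, Screen → -2; minimax = -2.
maximin = minimax = -2, so a saddle point exists.

Yes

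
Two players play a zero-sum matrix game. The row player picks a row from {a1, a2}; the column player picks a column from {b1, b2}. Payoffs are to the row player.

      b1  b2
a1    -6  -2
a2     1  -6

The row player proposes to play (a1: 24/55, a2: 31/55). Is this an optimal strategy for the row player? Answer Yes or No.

No

Against b1 this mix gives (24/55)·(-6) + (31/55)·1 = -113/55.
Against b2 this mix gives (24/55)·(-2) + (31/55)·(-6) = -234/55.
The column player will play b2, holding the row player to -234/55. Shifting weight toward the row that does better against b2 would raise this floor (the equalizing mix achieves -38/11 against both b2 and b1), so the proposed strategy is not optimal.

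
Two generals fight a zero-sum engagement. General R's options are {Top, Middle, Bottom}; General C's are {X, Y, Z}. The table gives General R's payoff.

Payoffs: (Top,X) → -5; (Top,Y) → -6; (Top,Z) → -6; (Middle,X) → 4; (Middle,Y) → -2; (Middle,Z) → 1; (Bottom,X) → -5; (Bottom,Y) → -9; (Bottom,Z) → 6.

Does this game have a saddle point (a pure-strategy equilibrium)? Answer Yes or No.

Yes

Row minima: Top → -6, Middle → -2, Bottom → -9; maximin = -2.
Column maxima: X → 4, Y → -2, Z → 6; minimax = -2.
maximin = minimax = -2, so a saddle point exists.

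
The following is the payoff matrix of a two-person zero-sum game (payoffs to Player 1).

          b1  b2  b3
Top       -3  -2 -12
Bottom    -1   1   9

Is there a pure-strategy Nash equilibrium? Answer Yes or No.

Yes

Row minima: Top → -12, Bottom → -1; maximin = -1.
Column maxima: b1 → -1, b2 → 1, b3 → 9; minimax = -1.
maximin = minimax = -1, so a saddle point exists.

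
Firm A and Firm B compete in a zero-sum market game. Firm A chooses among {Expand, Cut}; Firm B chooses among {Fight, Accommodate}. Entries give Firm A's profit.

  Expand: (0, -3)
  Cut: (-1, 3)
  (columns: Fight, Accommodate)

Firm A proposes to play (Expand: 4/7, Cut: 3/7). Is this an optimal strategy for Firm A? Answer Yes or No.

Against Fight this mix gives (4/7)·0 + (3/7)·(-1) = -3/7.
Against Accommodate this mix gives (4/7)·(-3) + (3/7)·3 = -3/7.
All of Firm B's active replies (Fight, Accommodate) yield -3/7, and no column does worse for Firm A. The mix makes Firm B indifferent and guarantees -3/7, so it is optimal.

Yes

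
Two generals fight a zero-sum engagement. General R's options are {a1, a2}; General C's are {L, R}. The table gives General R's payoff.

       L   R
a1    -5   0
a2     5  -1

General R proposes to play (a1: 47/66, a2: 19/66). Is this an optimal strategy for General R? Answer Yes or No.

No

Against L this mix gives (47/66)·(-5) + (19/66)·5 = -70/33.
Against R this mix gives (47/66)·0 + (19/66)·(-1) = -19/66.
General C will play L, holding General R to -70/33. Shifting weight toward the row that does better against L would raise this floor (the equalizing mix achieves -5/11 against both L and R), so the proposed strategy is not optimal.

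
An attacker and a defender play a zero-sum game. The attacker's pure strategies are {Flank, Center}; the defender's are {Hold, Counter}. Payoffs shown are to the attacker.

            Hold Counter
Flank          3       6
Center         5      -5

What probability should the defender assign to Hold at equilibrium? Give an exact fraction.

Row minima: Flank → 3, Center → -5; maximin = 3.
Column maxima: Hold → 5, Counter → 6; minimax = 5.
3 ≠ 5, so there is no saddle point; optimal play is mixed.
Let the attacker play Flank with probability p. Expected payoff against Hold: 3p + 5(1−p) = −2p + 5; against Counter: 6p + (-5)(1−p) = 11p − 5.
Setting these equal: −2p + 5 = 11p − 5 ⇒ −13p = -10 ⇒ p = 10/13, and the value is (-2)·(10/13) + 5 = 45/13.
For the defender: with q = P(Hold), equating Flank's and Center's payoffs gives −3q + 6 = 10q − 5 ⇒ q = 11/13.

11/13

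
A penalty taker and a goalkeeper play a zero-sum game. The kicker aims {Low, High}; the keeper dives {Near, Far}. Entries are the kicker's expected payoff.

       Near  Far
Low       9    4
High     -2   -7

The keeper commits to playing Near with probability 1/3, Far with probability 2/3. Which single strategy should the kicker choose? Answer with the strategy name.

Low

Expected payoff of Low: (1/3)·9 + (2/3)·4 = 17/3.
Expected payoff of High: (1/3)·(-2) + (2/3)·(-7) = -16/3.
The largest is 17/3, so the kicker's best response is Low.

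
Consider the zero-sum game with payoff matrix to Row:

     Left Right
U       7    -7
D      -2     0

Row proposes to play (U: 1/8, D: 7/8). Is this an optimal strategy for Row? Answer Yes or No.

Against Left this mix gives (1/8)·7 + (7/8)·(-2) = -7/8.
Against Right this mix gives (1/8)·(-7) + (7/8)·0 = -7/8.
All of Column's active replies (Left, Right) yield -7/8, and no column does worse for Row. The mix makes Column indifferent and guarantees -7/8, so it is optimal.

Yes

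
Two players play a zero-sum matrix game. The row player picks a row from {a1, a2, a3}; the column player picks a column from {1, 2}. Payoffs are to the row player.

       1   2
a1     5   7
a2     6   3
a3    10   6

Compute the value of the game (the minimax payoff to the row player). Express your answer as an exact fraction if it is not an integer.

Row minima: a1 → 5, a2 → 3, a3 → 6; maximin = 6.
Column maxima: 1 → 10, 2 → 7; minimax = 7.
6 ≠ 7, so there is no saddle point; optimal play is mixed.
a2 is strictly dominated by a3, so the row player never plays it.
On the remaining 2×2 (a1, a3 vs 1, 2):
Let the row player play a1 with probability p. Expected payoff against 1: 5p + 10(1−p) = −5p + 10; against 2: 7p + 6(1−p) = p + 6.
Setting these equal: −5p + 10 = p + 6 ⇒ −6p = -4 ⇒ p = 2/3, and the value is (-5)·(2/3) + 10 = 20/3.
For the column player: with q = P(1), equating a1's and a3's payoffs gives −2q + 7 = 4q + 6 ⇒ q = 1/6.

20/3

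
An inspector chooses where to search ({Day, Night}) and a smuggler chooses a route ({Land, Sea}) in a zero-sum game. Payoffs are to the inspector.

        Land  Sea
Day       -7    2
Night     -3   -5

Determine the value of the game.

Row minima: Day → -7, Night → -5; maximin = -5.
Column maxima: Land → -3, Sea → 2; minimax = -3.
-5 ≠ -3, so there is no saddle point; optimal play is mixed.
Let the inspector play Day with probability p. Expected payoff against Land: (-7)p + (-3)(1−p) = −4p − 3; against Sea: 2p + (-5)(1−p) = 7p − 5.
Setting these equal: −4p − 3 = 7p − 5 ⇒ −11p = -2 ⇒ p = 2/11, and the value is (-4)·(2/11) − 3 = -41/11.
For the smuggler: with q = P(Land), equating Day's and Night's payoffs gives −9q + 2 = 2q − 5 ⇒ q = 7/11.

-41/11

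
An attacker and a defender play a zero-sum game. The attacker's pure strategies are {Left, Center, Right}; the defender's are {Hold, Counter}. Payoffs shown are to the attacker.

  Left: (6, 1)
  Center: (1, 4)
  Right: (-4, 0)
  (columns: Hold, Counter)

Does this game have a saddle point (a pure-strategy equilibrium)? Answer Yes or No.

Row minima: Left → 1, Center → 1, Right → -4; maximin = 1.
Column maxima: Hold → 6, Counter → 4; minimax = 4.
1 ≠ 4, so no pure-strategy equilibrium exists.

No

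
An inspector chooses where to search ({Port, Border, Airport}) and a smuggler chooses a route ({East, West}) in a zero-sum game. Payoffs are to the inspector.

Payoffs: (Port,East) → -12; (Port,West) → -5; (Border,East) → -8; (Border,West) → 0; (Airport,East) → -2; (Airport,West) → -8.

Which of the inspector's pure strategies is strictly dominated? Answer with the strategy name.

Port

Border gives a strictly higher payoff than Port against every column: -8 > -12, 0 > -5.
So Port is strictly dominated and the inspector never plays it.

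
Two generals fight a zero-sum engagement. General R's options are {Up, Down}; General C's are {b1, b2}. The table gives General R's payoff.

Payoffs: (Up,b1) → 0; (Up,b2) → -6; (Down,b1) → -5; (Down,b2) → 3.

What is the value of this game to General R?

Row minima: Up → -6, Down → -5; maximin = -5.
Column maxima: b1 → 0, b2 → 3; minimax = 0.
-5 ≠ 0, so there is no saddle point; optimal play is mixed.
Let General R play Up with probability p. Expected payoff against b1: 0p + (-5)(1−p) = 5p − 5; against b2: (-6)p + 3(1−p) = −9p + 3.
Setting these equal: 5p − 5 = −9p + 3 ⇒ 14p = 8 ⇒ p = 4/7, and the value is (5)·(4/7) − 5 = -15/7.
For General C: with q = P(b1), equating Up's and Down's payoffs gives 6q − 6 = −8q + 3 ⇒ q = 9/14.

-15/7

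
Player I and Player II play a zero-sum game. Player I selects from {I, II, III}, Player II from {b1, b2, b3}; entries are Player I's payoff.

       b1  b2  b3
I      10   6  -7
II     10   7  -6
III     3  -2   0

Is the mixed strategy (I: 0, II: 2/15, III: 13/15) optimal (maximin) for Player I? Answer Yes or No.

Against b1 this mix gives (2/15)·10 + (13/15)·3 = 59/15.
Against b2 this mix gives (2/15)·7 + (13/15)·(-2) = -4/5.
Against b3 this mix gives (2/15)·(-6) + (13/15)·0 = -4/5.
All of Player II's active replies (b2, b3) yield -4/5, and no column does worse for Player I. The mix makes Player II indifferent and guarantees -4/5, so it is optimal.

Yes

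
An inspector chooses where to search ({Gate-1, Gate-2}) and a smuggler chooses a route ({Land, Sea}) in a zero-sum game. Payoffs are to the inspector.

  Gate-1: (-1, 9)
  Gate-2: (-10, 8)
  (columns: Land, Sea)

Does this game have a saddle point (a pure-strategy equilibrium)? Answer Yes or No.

Row minima: Gate-1 → -1, Gate-2 → -10; maximin = -1.
Column maxima: Land → -1, Sea → 9; minimax = -1.
maximin = minimax = -1, so a saddle point exists.

Yes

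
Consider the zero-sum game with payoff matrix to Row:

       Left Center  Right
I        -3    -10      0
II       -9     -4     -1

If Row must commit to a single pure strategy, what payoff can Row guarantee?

-9

Row minima: I → -10, II → -9.
The best of these is -9.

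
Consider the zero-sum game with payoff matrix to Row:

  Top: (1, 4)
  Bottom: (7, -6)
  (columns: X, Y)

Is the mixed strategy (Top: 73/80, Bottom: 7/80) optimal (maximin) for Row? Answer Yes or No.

No

Against X this mix gives (73/80)·1 + (7/80)·7 = 61/40.
Against Y this mix gives (73/80)·4 + (7/80)·(-6) = 25/8.
Column will play X, holding Row to 61/40. Shifting weight toward the row that does better against X would raise this floor (the equalizing mix achieves 17/8 against both X and Y), so the proposed strategy is not optimal.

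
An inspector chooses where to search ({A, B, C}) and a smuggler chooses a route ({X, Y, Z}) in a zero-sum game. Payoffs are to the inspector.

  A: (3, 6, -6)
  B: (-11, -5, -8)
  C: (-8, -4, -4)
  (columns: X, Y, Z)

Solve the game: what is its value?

Row minima: A → -6, B → -11, C → -8; maximin = -6.
Column maxima: X → 3, Y → 6, Z → -4; minimax = -4.
-6 ≠ -4, so there is no saddle point; optimal play is mixed.
B is strictly dominated by A, so the inspector never plays it.
Y is strictly dominated by X (it gives the inspector strictly more in every row), so the smuggler never plays it.
On the remaining 2×2 (A, C vs X, Z):
Let the inspector play A with probability p. Expected payoff against X: 3p + (-8)(1−p) = 11p − 8; against Z: (-6)p + (-4)(1−p) = −2p − 4.
Setting these equal: 11p − 8 = −2p − 4 ⇒ 13p = 4 ⇒ p = 4/13, and the value is (11)·(4/13) − 8 = -60/13.
For the smuggler: with q = P(X), equating A's and C's payoffs gives 9q − 6 = −4q − 4 ⇒ q = 2/13.

-60/13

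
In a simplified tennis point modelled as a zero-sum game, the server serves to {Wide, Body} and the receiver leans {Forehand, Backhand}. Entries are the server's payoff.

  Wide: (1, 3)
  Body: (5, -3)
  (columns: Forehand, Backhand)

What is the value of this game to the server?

Row minima: Wide → 1, Body → -3; maximin = 1.
Column maxima: Forehand → 5, Backhand → 3; minimax = 3.
1 ≠ 3, so there is no saddle point; optimal play is mixed.
Let the server play Wide with probability p. Expected payoff against Forehand: 1p + 5(1−p) = −4p + 5; against Backhand: 3p + (-3)(1−p) = 6p − 3.
Setting these equal: −4p + 5 = 6p − 3 ⇒ −10p = -8 ⇒ p = 4/5, and the value is (-4)·(4/5) + 5 = 9/5.
For the receiver: with q = P(Forehand), equating Wide's and Body's payoffs gives −2q + 3 = 8q − 3 ⇒ q = 3/5.

9/5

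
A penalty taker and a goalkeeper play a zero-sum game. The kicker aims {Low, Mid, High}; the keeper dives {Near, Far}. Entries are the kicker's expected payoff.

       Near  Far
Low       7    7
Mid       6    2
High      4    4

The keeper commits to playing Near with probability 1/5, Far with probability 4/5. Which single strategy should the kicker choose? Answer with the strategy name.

Expected payoff of Low: (1/5)·7 + (4/5)·7 = 7.
Expected payoff of Mid: (1/5)·6 + (4/5)·2 = 14/5.
Expected payoff of High: (1/5)·4 + (4/5)·4 = 4.
The largest is 7, so the kicker's best response is Low.

Low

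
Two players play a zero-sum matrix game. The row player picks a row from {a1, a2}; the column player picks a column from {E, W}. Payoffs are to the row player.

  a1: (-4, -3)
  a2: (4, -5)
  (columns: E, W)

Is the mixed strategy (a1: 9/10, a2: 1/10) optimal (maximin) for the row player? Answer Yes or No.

Against E this mix gives (9/10)·(-4) + (1/10)·4 = -16/5.
Against W this mix gives (9/10)·(-3) + (1/10)·(-5) = -16/5.
All of the column player's active replies (E, W) yield -16/5, and no column does worse for the row player. The mix makes the column player indifferent and guarantees -16/5, so it is optimal.

Yes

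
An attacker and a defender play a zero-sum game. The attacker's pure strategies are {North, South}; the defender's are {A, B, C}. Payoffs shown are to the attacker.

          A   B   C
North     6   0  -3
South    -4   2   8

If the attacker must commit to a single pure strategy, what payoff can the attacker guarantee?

-3

Row minima: North → -3, South → -4.
The best of these is -3.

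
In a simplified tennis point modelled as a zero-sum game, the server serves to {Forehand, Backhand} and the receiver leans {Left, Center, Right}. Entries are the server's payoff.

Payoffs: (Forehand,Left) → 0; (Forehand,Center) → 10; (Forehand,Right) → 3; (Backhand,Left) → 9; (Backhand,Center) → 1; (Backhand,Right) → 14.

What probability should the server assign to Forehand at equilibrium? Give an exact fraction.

Row minima: Forehand → 0, Backhand → 1; maximin = 1.
Column maxima: Left → 9, Center → 10, Right → 14; minimax = 9.
1 ≠ 9, so there is no saddle point; optimal play is mixed.
Right is strictly dominated by Left (it gives the server strictly more in every row), so the receiver never plays it.
On the remaining 2×2 (Forehand, Backhand vs Left, Center):
Let the server play Forehand with probability p. Expected payoff against Left: 0p + 9(1−p) = −9p + 9; against Center: 10p + 1(1−p) = 9p + 1.
Setting these equal: −9p + 9 = 9p + 1 ⇒ −18p = -8 ⇒ p = 4/9, and the value is (-9)·(4/9) + 9 = 5.
For the receiver: with q = P(Left), equating Forehand's and Backhand's payoffs gives −10q + 10 = 8q + 1 ⇒ q = 1/2.

4/9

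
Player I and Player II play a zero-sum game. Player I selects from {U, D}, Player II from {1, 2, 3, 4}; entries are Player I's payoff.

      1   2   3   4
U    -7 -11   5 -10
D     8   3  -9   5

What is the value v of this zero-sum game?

-3

Row minima: U → -11, D → -9; maximin = -9.
Column maxima: 1 → 8, 2 → 3, 3 → 5, 4 → 5; minimax = 3.
-9 ≠ 3, so there is no saddle point; optimal play is mixed.
1 is strictly dominated by 2 (it gives Player I strictly more in every row), so Player II never plays it.
4 is strictly dominated by 2 (it gives Player I strictly more in every row), so Player II never plays it.
On the remaining 2×2 (U, D vs 2, 3):
Let Player I play U with probability p. Expected payoff against 2: (-11)p + 3(1−p) = −14p + 3; against 3: 5p + (-9)(1−p) = 14p − 9.
Setting these equal: −14p + 3 = 14p − 9 ⇒ −28p = -12 ⇒ p = 3/7, and the value is (-14)·(3/7) + 3 = -3.
For Player II: with q = P(2), equating U's and D's payoffs gives −16q + 5 = 12q − 9 ⇒ q = 1/2.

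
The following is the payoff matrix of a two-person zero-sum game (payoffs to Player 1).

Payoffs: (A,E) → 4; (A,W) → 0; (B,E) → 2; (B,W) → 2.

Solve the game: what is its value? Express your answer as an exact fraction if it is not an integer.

Row minima: A → 0, B → 2; maximin = 2.
Column maxima: E → 4, W → 2; minimax = 2.
Since maximin = minimax = 2, there is a saddle point and the value is 2.

2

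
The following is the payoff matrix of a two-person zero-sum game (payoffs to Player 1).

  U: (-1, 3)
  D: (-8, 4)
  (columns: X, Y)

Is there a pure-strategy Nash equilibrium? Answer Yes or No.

Yes

Row minima: U → -1, D → -8; maximin = -1.
Column maxima: X → -1, Y → 4; minimax = -1.
maximin = minimax = -1, so a saddle point exists.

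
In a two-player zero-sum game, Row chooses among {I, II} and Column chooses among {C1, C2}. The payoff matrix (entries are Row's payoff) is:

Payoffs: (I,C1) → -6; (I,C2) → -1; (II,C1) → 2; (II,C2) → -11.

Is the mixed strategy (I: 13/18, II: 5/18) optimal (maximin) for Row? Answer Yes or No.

Against C1 this mix gives (13/18)·(-6) + (5/18)·2 = -34/9.
Against C2 this mix gives (13/18)·(-1) + (5/18)·(-11) = -34/9.
All of Column's active replies (C1, C2) yield -34/9, and no column does worse for Row. The mix makes Column indifferent and guarantees -34/9, so it is optimal.

Yes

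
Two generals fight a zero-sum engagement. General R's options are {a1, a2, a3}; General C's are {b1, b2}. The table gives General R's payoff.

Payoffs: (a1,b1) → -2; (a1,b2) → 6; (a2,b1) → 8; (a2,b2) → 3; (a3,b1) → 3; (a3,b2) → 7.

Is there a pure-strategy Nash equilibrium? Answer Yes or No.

Row minima: a1 → -2, a2 → 3, a3 → 3; maximin = 3.
Column maxima: b1 → 8, b2 → 7; minimax = 7.
3 ≠ 7, so no pure-strategy equilibrium exists.

No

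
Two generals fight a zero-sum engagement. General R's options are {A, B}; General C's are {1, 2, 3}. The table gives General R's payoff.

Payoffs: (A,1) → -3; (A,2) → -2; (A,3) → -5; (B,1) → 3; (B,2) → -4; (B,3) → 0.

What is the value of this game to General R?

Row minima: A → -5, B → -4; maximin = -4.
Column maxima: 1 → 3, 2 → -2, 3 → 0; minimax = -2.
-4 ≠ -2, so there is no saddle point; optimal play is mixed.
1 is strictly dominated by 3 (it gives General R strictly more in every row), so General C never plays it.
On the remaining 2×2 (A, B vs 2, 3):
Let General R play A with probability p. Expected payoff against 2: (-2)p + (-4)(1−p) = 2p − 4; against 3: (-5)p + 0(1−p) = −5p.
Setting these equal: 2p − 4 = −5p ⇒ 7p = 4 ⇒ p = 4/7, and the value is (2)·(4/7) − 4 = -20/7.
For General C: with q = P(2), equating A's and B's payoffs gives 3q − 5 = −4q ⇒ q = 5/7.

-20/7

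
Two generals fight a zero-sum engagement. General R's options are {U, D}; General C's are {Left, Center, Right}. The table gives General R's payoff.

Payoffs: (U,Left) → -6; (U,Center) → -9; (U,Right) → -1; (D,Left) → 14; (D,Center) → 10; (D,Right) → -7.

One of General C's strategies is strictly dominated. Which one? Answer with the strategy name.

Left

Center holds General R's payoff strictly below Left in every row: -9 < -6, 10 < 14.
So Left is strictly dominated for General C.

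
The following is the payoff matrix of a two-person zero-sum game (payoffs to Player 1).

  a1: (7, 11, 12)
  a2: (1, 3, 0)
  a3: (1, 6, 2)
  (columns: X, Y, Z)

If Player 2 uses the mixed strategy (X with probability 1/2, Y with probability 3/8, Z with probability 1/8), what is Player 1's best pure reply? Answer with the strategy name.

Expected payoff of a1: (1/2)·7 + (3/8)·11 + (1/8)·12 = 73/8.
Expected payoff of a2: (1/2)·1 + (3/8)·3 + (1/8)·0 = 13/8.
Expected payoff of a3: (1/2)·1 + (3/8)·6 + (1/8)·2 = 3.
The largest is 73/8, so Player 1's best response is a1.

a1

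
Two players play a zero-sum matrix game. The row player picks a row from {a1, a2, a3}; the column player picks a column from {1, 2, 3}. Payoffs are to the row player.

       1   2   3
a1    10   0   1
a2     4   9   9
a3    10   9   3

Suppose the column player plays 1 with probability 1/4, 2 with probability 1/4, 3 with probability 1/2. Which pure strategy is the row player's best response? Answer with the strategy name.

a2

Expected payoff of a1: (1/4)·10 + (1/4)·0 + (1/2)·1 = 3.
Expected payoff of a2: (1/4)·4 + (1/4)·9 + (1/2)·9 = 31/4.
Expected payoff of a3: (1/4)·10 + (1/4)·9 + (1/2)·3 = 25/4.
The largest is 31/4, so the row player's best response is a2.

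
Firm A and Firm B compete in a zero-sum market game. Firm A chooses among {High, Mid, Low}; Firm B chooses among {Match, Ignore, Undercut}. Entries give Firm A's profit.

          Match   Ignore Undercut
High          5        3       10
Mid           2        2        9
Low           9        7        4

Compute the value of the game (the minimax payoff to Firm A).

29/5

Row minima: High → 3, Mid → 2, Low → 4; maximin = 4.
Column maxima: Match → 9, Ignore → 7, Undercut → 10; minimax = 7.
4 ≠ 7, so there is no saddle point; optimal play is mixed.
Mid is strictly dominated by High, so Firm A never plays it.
With Mid eliminated, Match is strictly dominated by Ignore (it gives Firm A strictly more in every remaining row), so Firm B never plays it.
On the remaining 2×2 (High, Low vs Ignore, Undercut):
Let Firm A play High with probability p. Expected payoff against Ignore: 3p + 7(1−p) = −4p + 7; against Undercut: 10p + 4(1−p) = 6p + 4.
Setting these equal: −4p + 7 = 6p + 4 ⇒ −10p = -3 ⇒ p = 3/10, and the value is (-4)·(3/10) + 7 = 29/5.
For Firm B: with q = P(Ignore), equating High's and Low's payoffs gives −7q + 10 = 3q + 4 ⇒ q = 3/5.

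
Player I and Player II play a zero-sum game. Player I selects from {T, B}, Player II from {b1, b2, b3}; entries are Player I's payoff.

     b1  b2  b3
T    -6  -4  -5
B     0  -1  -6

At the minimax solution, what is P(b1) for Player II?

1/7

Row minima: T → -6, B → -6; maximin = -6.
Column maxima: b1 → 0, b2 → -1, b3 → -5; minimax = -5.
-6 ≠ -5, so there is no saddle point; optimal play is mixed.
b2 is strictly dominated by b3 (it gives Player I strictly more in every row), so Player II never plays it.
On the remaining 2×2 (T, B vs b1, b3):
Let Player I play T with probability p. Expected payoff against b1: (-6)p + 0(1−p) = −6p; against b3: (-5)p + (-6)(1−p) = p − 6.
Setting these equal: −6p = p − 6 ⇒ −7p = -6 ⇒ p = 6/7, and the value is (-6)·(6/7) = -36/7.
For Player II: with q = P(b1), equating T's and B's payoffs gives −q − 5 = 6q − 6 ⇒ q = 1/7.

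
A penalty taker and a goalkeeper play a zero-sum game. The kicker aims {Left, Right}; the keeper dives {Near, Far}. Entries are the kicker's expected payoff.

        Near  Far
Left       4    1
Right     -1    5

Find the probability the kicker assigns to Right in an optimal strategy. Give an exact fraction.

1/3

Row minima: Left → 1, Right → -1; maximin = 1.
Column maxima: Near → 4, Far → 5; minimax = 4.
1 ≠ 4, so there is no saddle point; optimal play is mixed.
Let the kicker play Left with probability p. Expected payoff against Near: 4p + (-1)(1−p) = 5p − 1; against Far: 1p + 5(1−p) = −4p + 5.
Setting these equal: 5p − 1 = −4p + 5 ⇒ 9p = 6 ⇒ p = 2/3, and the value is (5)·(2/3) − 1 = 7/3.
For the keeper: with q = P(Near), equating Left's and Right's payoffs gives 3q + 1 = −6q + 5 ⇒ q = 4/9.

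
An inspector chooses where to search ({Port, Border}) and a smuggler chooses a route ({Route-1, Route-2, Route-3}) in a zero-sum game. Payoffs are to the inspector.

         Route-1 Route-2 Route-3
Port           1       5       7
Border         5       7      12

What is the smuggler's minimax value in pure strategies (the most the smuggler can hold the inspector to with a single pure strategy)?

5

Column maxima: Route-1 → 5, Route-2 → 7, Route-3 → 12.
The smallest of these is 5.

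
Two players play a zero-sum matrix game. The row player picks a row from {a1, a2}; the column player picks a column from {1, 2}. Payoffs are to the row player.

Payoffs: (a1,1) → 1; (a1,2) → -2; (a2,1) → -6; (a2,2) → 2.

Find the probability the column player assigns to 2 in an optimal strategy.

7/11

Row minima: a1 → -2, a2 → -6; maximin = -2.
Column maxima: 1 → 1, 2 → 2; minimax = 1.
-2 ≠ 1, so there is no saddle point; optimal play is mixed.
Let the row player play a1 with probability p. Expected payoff against 1: 1p + (-6)(1−p) = 7p − 6; against 2: (-2)p + 2(1−p) = −4p + 2.
Setting these equal: 7p − 6 = −4p + 2 ⇒ 11p = 8 ⇒ p = 8/11, and the value is (7)·(8/11) − 6 = -10/11.
For the column player: with q = P(1), equating a1's and a2's payoffs gives 3q − 2 = −8q + 2 ⇒ q = 4/11.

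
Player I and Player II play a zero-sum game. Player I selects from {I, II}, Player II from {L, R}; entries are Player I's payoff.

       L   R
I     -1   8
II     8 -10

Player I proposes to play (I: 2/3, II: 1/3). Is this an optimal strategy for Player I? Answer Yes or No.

Against L this mix gives (2/3)·(-1) + (1/3)·8 = 2.
Against R this mix gives (2/3)·8 + (1/3)·(-10) = 2.
All of Player II's active replies (L, R) yield 2, and no column does worse for Player I. The mix makes Player II indifferent and guarantees 2, so it is optimal.

Yes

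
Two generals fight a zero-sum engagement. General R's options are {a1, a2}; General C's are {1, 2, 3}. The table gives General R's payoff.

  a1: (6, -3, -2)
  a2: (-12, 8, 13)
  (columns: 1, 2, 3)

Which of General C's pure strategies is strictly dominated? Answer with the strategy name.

3

2 holds General R's payoff strictly below 3 in every row: -3 < -2, 8 < 13.
So 3 is strictly dominated for General C.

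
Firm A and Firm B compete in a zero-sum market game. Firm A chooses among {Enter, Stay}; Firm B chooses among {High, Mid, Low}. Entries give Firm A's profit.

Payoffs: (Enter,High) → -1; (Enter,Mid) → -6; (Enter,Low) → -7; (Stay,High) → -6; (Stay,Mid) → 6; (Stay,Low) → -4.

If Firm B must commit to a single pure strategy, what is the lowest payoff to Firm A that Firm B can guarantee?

-4

Column maxima: High → -1, Mid → 6, Low → -4.
The smallest of these is -4.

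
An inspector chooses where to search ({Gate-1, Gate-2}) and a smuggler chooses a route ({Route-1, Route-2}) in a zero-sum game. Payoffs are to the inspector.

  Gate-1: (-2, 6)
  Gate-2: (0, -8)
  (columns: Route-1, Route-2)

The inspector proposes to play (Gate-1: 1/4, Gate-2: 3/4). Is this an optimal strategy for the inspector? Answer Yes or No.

No

Against Route-1 this mix gives (1/4)·(-2) + (3/4)·0 = -1/2.
Against Route-2 this mix gives (1/4)·6 + (3/4)·(-8) = -9/2.
The smuggler will play Route-2, holding the inspector to -9/2. Shifting weight toward the row that does better against Route-2 would raise this floor (the equalizing mix achieves -1 against both Route-2 and Route-1), so the proposed strategy is not optimal.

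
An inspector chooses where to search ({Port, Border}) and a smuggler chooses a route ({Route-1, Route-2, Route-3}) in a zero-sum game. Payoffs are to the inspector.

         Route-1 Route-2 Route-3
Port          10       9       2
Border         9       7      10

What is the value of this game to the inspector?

38/5

Row minima: Port → 2, Border → 7; maximin = 7.
Column maxima: Route-1 → 10, Route-2 → 9, Route-3 → 10; minimax = 9.
7 ≠ 9, so there is no saddle point; optimal play is mixed.
Route-1 is strictly dominated by Route-2 (it gives the inspector strictly more in every row), so the smuggler never plays it.
On the remaining 2×2 (Port, Border vs Route-2, Route-3):
Let the inspector play Port with probability p. Expected payoff against Route-2: 9p + 7(1−p) = 2p + 7; against Route-3: 2p + 10(1−p) = −8p + 10.
Setting these equal: 2p + 7 = −8p + 10 ⇒ 10p = 3 ⇒ p = 3/10, and the value is (2)·(3/10) + 7 = 38/5.
For the smuggler: with q = P(Route-2), equating Port's and Border's payoffs gives 7q + 2 = −3q + 10 ⇒ q = 4/5.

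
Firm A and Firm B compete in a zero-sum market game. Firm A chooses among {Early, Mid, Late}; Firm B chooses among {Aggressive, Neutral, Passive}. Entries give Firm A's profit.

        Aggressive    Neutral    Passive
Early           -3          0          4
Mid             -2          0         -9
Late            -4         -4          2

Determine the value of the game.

-5/2

Row minima: Early → -3, Mid → -9, Late → -4; maximin = -3.
Column maxima: Aggressive → -2, Neutral → 0, Passive → 4; minimax = -2.
-3 ≠ -2, so there is no saddle point; optimal play is mixed.
Late is strictly dominated by Early, so Firm A never plays it.
With Late eliminated, Neutral is strictly dominated by Aggressive (it gives Firm A strictly more in every remaining row), so Firm B never plays it.
On the remaining 2×2 (Early, Mid vs Aggressive, Passive):
Let Firm A play Early with probability p. Expected payoff against Aggressive: (-3)p + (-2)(1−p) = −p − 2; against Passive: 4p + (-9)(1−p) = 13p − 9.
Setting these equal: −p − 2 = 13p − 9 ⇒ −14p = -7 ⇒ p = 1/2, and the value is (-1)·(1/2) − 2 = -5/2.
For Firm B: with q = P(Aggressive), equating Early's and Mid's payoffs gives −7q + 4 = 7q − 9 ⇒ q = 13/14.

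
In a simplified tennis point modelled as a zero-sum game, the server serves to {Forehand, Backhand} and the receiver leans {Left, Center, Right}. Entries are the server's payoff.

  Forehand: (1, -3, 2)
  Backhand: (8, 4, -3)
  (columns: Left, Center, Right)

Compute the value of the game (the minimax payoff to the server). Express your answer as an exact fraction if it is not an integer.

Row minima: Forehand → -3, Backhand → -3; maximin = -3.
Column maxima: Left → 8, Center → 4, Right → 2; minimax = 2.
-3 ≠ 2, so there is no saddle point; optimal play is mixed.
Left is strictly dominated by Center (it gives the server strictly more in every row), so the receiver never plays it.
On the remaining 2×2 (Forehand, Backhand vs Center, Right):
Let the server play Forehand with probability p. Expected payoff against Center: (-3)p + 4(1−p) = −7p + 4; against Right: 2p + (-3)(1−p) = 5p − 3.
Setting these equal: −7p + 4 = 5p − 3 ⇒ −12p = -7 ⇒ p = 7/12, and the value is (-7)·(7/12) + 4 = -1/12.
For the receiver: with q = P(Center), equating Forehand's and Backhand's payoffs gives −5q + 2 = 7q − 3 ⇒ q = 5/12.

-1/12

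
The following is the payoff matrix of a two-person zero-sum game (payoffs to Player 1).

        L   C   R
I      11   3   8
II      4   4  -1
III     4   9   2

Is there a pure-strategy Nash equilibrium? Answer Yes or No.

Row minima: I → 3, II → -1, III → 2; maximin = 3.
Column maxima: L → 11, C → 9, R → 8; minimax = 8.
3 ≠ 8, so no pure-strategy equilibrium exists.

No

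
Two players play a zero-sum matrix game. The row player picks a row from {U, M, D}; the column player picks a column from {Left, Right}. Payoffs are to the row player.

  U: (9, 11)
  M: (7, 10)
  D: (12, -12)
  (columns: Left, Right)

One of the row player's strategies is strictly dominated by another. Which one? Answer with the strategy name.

M

U gives a strictly higher payoff than M against every column: 9 > 7, 11 > 10.
So M is strictly dominated and the row player never plays it.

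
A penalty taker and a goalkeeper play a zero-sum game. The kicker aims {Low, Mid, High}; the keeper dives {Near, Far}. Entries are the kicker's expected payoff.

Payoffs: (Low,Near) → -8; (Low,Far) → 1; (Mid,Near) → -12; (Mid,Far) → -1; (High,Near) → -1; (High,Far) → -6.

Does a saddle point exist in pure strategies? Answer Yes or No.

No

Row minima: Low → -8, Mid → -12, High → -6; maximin = -6.
Column maxima: Near → -1, Far → 1; minimax = -1.
-6 ≠ -1, so no pure-strategy equilibrium exists.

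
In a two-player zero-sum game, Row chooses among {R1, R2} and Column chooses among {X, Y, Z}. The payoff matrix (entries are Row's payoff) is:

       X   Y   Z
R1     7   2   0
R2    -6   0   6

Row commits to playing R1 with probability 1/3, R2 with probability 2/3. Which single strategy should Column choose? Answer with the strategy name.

If Column plays X, Row's expected payoff is (1/3)·7 + (2/3)·(-6) = -5/3.
If Column plays Y, Row's expected payoff is (1/3)·2 + (2/3)·0 = 2/3.
If Column plays Z, Row's expected payoff is (1/3)·0 + (2/3)·6 = 4.
Column minimizes Row's payoff; the smallest is -5/3, so the best response is X.

X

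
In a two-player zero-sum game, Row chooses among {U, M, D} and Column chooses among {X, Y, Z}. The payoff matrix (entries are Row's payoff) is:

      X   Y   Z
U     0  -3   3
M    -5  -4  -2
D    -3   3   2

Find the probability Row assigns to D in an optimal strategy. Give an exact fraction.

Row minima: U → -3, M → -5, D → -3; maximin = -3.
Column maxima: X → 0, Y → 3, Z → 3; minimax = 0.
-3 ≠ 0, so there is no saddle point; optimal play is mixed.
M is strictly dominated by U, so Row never plays it.
Z is strictly dominated by X (it gives Row strictly more in every row), so Column never plays it.
On the remaining 2×2 (U, D vs X, Y):
Let Row play U with probability p. Expected payoff against X: 0p + (-3)(1−p) = 3p − 3; against Y: (-3)p + 3(1−p) = −6p + 3.
Setting these equal: 3p − 3 = −6p + 3 ⇒ 9p = 6 ⇒ p = 2/3, and the value is (3)·(2/3) − 3 = -1.
For Column: with q = P(X), equating U's and D's payoffs gives 3q − 3 = −6q + 3 ⇒ q = 2/3.

1/3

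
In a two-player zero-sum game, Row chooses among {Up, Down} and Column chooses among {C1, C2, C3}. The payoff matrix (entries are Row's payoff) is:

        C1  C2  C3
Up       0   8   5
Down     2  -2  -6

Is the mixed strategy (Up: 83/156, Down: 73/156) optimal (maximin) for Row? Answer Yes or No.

No

Against C1 this mix gives (83/156)·0 + (73/156)·2 = 73/78.
Against C2 this mix gives (83/156)·8 + (73/156)·(-2) = 259/78.
Against C3 this mix gives (83/156)·5 + (73/156)·(-6) = -23/156.
Column will play C3, holding Row to -23/156. Shifting weight toward the row that does better against C3 would raise this floor (the equalizing mix achieves 10/13 against both C3 and C1), so the proposed strategy is not optimal.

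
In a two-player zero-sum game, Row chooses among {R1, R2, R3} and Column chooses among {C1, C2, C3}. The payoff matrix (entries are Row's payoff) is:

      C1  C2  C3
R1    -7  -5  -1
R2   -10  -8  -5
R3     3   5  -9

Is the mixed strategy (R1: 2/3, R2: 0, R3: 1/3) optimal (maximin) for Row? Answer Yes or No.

Yes

Against C1 this mix gives (2/3)·(-7) + (1/3)·3 = -11/3.
Against C2 this mix gives (2/3)·(-5) + (1/3)·5 = -5/3.
Against C3 this mix gives (2/3)·(-1) + (1/3)·(-9) = -11/3.
All of Column's active replies (C1, C3) yield -11/3, and no column does worse for Row. The mix makes Column indifferent and guarantees -11/3, so it is optimal.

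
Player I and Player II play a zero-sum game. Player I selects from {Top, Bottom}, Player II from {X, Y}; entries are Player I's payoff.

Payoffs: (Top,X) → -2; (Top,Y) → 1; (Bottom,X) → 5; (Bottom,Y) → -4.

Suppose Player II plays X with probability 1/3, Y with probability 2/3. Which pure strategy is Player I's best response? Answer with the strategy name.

Top

Expected payoff of Top: (1/3)·(-2) + (2/3)·1 = 0.
Expected payoff of Bottom: (1/3)·5 + (2/3)·(-4) = -1.
The largest is 0, so Player I's best response is Top.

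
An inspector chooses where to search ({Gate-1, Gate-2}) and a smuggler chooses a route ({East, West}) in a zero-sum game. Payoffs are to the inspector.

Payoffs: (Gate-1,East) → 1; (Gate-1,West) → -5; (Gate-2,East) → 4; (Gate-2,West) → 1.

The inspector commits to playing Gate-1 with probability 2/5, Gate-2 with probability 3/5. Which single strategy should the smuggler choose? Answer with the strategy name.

If the smuggler plays East, the inspector's expected payoff is (2/5)·1 + (3/5)·4 = 14/5.
If the smuggler plays West, the inspector's expected payoff is (2/5)·(-5) + (3/5)·1 = -7/5.
The smuggler minimizes the inspector's payoff; the smallest is -7/5, so the best response is West.

West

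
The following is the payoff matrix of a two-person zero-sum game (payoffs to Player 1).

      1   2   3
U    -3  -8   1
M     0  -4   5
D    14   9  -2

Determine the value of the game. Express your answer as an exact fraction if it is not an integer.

37/20

Row minima: U → -8, M → -4, D → -2; maximin = -2.
Column maxima: 1 → 14, 2 → 9, 3 → 5; minimax = 5.
-2 ≠ 5, so there is no saddle point; optimal play is mixed.
U is strictly dominated by M, so Player 1 never plays it.
1 is strictly dominated by 2 (it gives Player 1 strictly more in every row), so Player 2 never plays it.
On the remaining 2×2 (M, D vs 2, 3):
Let Player 1 play M with probability p. Expected payoff against 2: (-4)p + 9(1−p) = −13p + 9; against 3: 5p + (-2)(1−p) = 7p − 2.
Setting these equal: −13p + 9 = 7p − 2 ⇒ −20p = -11 ⇒ p = 11/20, and the value is (-13)·(11/20) + 9 = 37/20.
For Player 2: with q = P(2), equating M's and D's payoffs gives −9q + 5 = 11q − 2 ⇒ q = 7/20.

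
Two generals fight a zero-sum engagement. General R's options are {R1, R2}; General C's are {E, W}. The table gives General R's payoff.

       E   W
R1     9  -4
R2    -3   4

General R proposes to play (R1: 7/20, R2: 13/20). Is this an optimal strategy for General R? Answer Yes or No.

Yes

Against E this mix gives (7/20)·9 + (13/20)·(-3) = 6/5.
Against W this mix gives (7/20)·(-4) + (13/20)·4 = 6/5.
All of General C's active replies (E, W) yield 6/5, and no column does worse for General R. The mix makes General C indifferent and guarantees 6/5, so it is optimal.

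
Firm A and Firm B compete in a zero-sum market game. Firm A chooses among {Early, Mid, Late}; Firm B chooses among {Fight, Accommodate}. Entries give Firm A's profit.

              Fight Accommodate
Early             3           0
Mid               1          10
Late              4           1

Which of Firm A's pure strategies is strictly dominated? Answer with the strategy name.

Late gives a strictly higher payoff than Early against every column: 4 > 3, 1 > 0.
So Early is strictly dominated and Firm A never plays it.

Early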